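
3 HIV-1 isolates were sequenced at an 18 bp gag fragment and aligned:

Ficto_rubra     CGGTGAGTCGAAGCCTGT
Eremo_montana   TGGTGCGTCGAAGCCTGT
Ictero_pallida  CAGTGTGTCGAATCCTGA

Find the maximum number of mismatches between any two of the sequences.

5

Pairwise Hamming distances:
  Ficto_rubra vs Eremo_montana: 2
  Ficto_rubra vs Ictero_pallida: 4
  Eremo_montana vs Ictero_pallida: 5
The largest is 5, between Eremo_montana and Ictero_pallida.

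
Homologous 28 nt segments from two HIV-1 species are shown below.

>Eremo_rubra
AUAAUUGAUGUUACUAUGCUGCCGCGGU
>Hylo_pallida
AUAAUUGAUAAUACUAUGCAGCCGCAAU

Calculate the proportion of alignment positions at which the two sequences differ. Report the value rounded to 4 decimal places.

0.1786

The sequences differ at positions 10 (G/A), 11 (U/A), 20 (U/A), 26 (G/A), 27 (G/A).
There are 5 differences over 28 sites, so p = 5/28 = 0.1786.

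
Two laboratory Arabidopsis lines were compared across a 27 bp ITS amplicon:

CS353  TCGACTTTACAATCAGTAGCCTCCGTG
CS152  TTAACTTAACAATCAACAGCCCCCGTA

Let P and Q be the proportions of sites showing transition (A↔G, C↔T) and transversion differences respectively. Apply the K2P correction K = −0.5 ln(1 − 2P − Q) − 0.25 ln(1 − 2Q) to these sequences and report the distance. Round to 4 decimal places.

0.3476

The sequences differ at positions 2 (C/T, transition), 3 (G/A, transition), 8 (T/A, transversion), 16 (G/A, transition), 17 (T/C, transition), 22 (T/C, transition), 27 (G/A, transition).
Of the 7 differences, 6 transitions and 1 transversion over 27 sites: P = 6/27 = 0.222222, Q = 1/27 = 0.037037.
d = −0.5·ln(0.518519) − 0.25·ln(0.925926) = −0.5·(-0.656779) − 0.25·(-0.076961) = 0.3476.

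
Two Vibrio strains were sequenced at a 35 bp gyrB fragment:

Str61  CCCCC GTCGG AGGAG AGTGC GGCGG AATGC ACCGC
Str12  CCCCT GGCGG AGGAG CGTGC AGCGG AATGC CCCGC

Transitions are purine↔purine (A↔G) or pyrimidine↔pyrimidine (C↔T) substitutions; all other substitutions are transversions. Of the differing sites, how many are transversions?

The sequences differ at positions 5 (C/T, transition), 7 (T/G, transversion), 16 (A/C, transversion), 21 (G/A, transition), 31 (A/C, transversion).
Of the 5 differences, 2 transitions and 3 transversions, so the answer is 3.

3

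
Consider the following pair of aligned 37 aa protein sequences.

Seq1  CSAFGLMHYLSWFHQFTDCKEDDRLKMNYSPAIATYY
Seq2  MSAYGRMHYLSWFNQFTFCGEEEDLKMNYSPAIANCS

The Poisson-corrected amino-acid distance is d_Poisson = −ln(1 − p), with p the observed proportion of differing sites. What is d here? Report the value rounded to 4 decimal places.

0.3920

Mismatches occur at site 1 (C/M), site 4 (F/Y), site 6 (L/R), site 14 (H/N), site 18 (D/F), site 20 (K/G), site 22 (D/E), site 23 (D/E), site 24 (R/D), site 35 (T/N), site 36 (Y/C), site 37 (Y/S).
p = 12/37 = 0.324324.
d = −ln(1 − 0.324324) = −ln(0.675676) = 0.3920.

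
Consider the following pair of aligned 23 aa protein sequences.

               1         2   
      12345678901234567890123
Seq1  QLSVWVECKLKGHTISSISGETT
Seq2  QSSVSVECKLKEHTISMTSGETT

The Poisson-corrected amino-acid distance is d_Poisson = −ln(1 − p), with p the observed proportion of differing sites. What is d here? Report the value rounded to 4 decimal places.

0.2451

Differing sites — 2:L/S; 5:W/S; 12:G/E; 17:S/M; 18:I/T.
p = 5/23 = 0.217391.
d = −ln(1 − 0.217391) = −ln(0.782609) = 0.2451.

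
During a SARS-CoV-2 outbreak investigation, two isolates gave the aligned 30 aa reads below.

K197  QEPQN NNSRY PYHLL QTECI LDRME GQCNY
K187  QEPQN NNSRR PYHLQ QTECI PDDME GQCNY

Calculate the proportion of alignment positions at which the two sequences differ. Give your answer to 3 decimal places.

Differing sites — 10:Y/R; 15:L/Q; 21:L/P; 23:R/D.
There are 4 differences over 30 sites, so p = 4/30 = 0.133.

0.133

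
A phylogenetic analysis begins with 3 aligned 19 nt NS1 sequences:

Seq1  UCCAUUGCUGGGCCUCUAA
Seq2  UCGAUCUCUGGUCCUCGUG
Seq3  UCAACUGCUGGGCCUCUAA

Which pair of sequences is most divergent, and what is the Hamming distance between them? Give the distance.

Pairwise Hamming distances:
  Seq1 vs Seq2: 7
  Seq1 vs Seq3: 2
  Seq2 vs Seq3: 8
The largest is 8, between Seq2 and Seq3.

8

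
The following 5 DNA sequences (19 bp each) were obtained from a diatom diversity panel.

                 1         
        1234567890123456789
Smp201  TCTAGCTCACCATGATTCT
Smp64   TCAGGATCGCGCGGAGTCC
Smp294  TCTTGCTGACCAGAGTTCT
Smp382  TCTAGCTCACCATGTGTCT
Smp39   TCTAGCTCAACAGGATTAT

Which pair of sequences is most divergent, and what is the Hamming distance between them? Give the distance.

Pairwise Hamming distances:
  Smp201 vs Smp64: 9
  Smp201 vs Smp294: 5
  Smp201 vs Smp382: 2
  Smp201 vs Smp39: 3
  Smp64 vs Smp294: 11
  Smp64 vs Smp382: 9
  Smp64 vs Smp39: 10
  Smp294 vs Smp382: 6
  Smp294 vs Smp39: 6
  Smp382 vs Smp39: 5
The largest is 11, between Smp64 and Smp294.

11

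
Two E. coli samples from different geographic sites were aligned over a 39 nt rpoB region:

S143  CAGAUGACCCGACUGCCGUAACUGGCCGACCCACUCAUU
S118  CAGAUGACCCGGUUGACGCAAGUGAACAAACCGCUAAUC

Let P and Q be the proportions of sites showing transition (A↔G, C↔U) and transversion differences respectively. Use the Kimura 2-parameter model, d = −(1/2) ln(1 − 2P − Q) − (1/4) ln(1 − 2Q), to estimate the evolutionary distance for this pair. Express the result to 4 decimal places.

The sequences differ at positions 12 (A/G, transition), 13 (C/U, transition), 16 (C/A, transversion), 19 (U/C, transition), 22 (C/G, transversion), 25 (G/A, transition), 26 (C/A, transversion), 28 (G/A, transition), 30 (C/A, transversion), 33 (A/G, transition), 36 (C/A, transversion), 39 (U/C, transition).
Of the 12 differences, 7 transitions and 5 transversions over 39 sites: P = 7/39 = 0.179487, Q = 5/39 = 0.128205.
d = −0.5·ln(0.512821) − 0.25·ln(0.743590) = −0.5·(-0.667828) − 0.25·(-0.296265) = 0.4080.

0.4080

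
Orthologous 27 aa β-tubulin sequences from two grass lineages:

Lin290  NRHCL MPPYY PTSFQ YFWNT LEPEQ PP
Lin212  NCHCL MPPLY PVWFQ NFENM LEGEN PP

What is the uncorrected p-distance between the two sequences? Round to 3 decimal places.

0.333

Differing sites — 2:R/C; 9:Y/L; 12:T/V; 13:S/W; 16:Y/N; 18:W/E; 20:T/M; 23:P/G; 25:Q/N.
There are 9 differences over 27 sites, so p = 9/27 = 0.333.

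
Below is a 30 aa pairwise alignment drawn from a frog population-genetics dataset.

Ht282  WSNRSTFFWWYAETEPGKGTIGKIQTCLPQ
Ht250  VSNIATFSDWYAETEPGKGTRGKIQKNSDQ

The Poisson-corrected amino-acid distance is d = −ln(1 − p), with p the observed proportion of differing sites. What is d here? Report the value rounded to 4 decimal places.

0.4055

The sequences differ at positions 1 (W/V), 4 (R/I), 5 (S/A), 8 (F/S), 9 (W/D), 21 (I/R), 26 (T/K), 27 (C/N), 28 (L/S), 29 (P/D).
p = 10/30 = 0.333333.
d = −ln(1 − 0.333333) = −ln(0.666667) = 0.4055.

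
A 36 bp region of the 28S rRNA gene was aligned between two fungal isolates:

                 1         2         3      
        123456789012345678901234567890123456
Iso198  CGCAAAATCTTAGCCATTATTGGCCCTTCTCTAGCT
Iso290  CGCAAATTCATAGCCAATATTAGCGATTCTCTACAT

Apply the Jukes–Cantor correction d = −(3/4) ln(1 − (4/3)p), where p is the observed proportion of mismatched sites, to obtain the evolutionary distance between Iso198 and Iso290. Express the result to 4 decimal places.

The sequences differ at positions 7 (A/T), 10 (T/A), 17 (T/A), 22 (G/A), 25 (C/G), 26 (C/A), 34 (G/C), 35 (C/A).
p = 8/36 = 0.222222.
d = −0.75 · ln(1 − (4/3)·0.222222) = −0.75 · ln(0.703704) = −0.75 · (-0.351397) = 0.2635.

0.2635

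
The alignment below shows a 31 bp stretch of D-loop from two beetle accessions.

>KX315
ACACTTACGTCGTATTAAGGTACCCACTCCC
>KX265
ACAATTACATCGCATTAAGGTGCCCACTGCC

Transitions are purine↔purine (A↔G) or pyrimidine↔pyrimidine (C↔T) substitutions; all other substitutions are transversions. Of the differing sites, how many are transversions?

The sequences differ at positions 4 (C/A, transversion), 9 (G/A, transition), 13 (T/C, transition), 22 (A/G, transition), 29 (C/G, transversion).
Of the 5 differences, 3 transitions and 2 transversions, so the answer is 2.

2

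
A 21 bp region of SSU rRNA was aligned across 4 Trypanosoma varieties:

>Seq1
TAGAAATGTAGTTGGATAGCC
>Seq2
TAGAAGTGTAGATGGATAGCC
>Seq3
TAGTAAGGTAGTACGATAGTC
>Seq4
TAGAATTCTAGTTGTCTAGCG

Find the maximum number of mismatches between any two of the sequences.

10

Pairwise Hamming distances:
  Seq1 vs Seq2: 2
  Seq1 vs Seq3: 5
  Seq1 vs Seq4: 5
  Seq2 vs Seq3: 7
  Seq2 vs Seq4: 6
  Seq3 vs Seq4: 10
The largest is 10, between Seq3 and Seq4.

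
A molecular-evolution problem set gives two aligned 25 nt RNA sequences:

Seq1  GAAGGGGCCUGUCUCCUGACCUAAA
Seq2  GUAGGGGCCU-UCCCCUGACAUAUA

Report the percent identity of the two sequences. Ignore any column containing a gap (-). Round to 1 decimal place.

Excluding the 1 gap column leaves 24 comparable sites.
The sequences differ at positions 2 (A/U), 14 (U/C), 21 (C/A), 24 (A/U).
20 of the 24 comparable sites match, so the percent identity is 20/24 × 100 = 83.3%.

83.3%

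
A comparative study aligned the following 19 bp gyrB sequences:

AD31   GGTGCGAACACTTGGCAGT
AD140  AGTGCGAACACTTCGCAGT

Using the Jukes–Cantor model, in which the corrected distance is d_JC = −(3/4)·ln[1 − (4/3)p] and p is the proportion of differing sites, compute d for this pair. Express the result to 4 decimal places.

0.1134

Differing sites — 1:G/A; 14:G/C.
p = 2/19 = 0.105263.
d = −0.75 · ln(1 − (4/3)·0.105263) = −0.75 · ln(0.859649) = −0.75 · (-0.151231) = 0.1134.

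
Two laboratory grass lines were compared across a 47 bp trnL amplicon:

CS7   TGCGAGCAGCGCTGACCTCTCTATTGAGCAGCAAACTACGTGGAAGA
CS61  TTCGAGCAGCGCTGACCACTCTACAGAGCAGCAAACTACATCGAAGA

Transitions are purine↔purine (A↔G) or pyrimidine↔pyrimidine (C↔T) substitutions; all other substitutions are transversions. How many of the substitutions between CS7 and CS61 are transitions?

2

Differing sites — 2:G/T (Tv); 18:T/A (Tv); 24:T/C (Ti); 25:T/A (Tv); 40:G/A (Ti); 42:G/C (Tv).
Of the 6 differences, 2 transitions and 4 transversions, so the answer is 2.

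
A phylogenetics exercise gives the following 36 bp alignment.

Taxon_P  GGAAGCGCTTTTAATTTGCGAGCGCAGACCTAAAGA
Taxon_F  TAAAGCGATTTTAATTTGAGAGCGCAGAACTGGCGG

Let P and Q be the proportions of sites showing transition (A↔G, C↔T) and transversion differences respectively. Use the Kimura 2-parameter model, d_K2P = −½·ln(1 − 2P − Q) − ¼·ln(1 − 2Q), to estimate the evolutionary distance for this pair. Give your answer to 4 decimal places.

0.3054

The sequences differ at positions 1 (G/T, transversion), 2 (G/A, transition), 8 (C/A, transversion), 19 (C/A, transversion), 29 (C/A, transversion), 32 (A/G, transition), 33 (A/G, transition), 34 (A/C, transversion), 36 (A/G, transition).
Of the 9 differences, 4 transitions and 5 transversions over 36 sites: P = 4/36 = 0.111111, Q = 5/36 = 0.138889.
d = −0.5·ln(0.638889) − 0.25·ln(0.722222) = −0.5·(-0.448025) − 0.25·(-0.325423) = 0.3054.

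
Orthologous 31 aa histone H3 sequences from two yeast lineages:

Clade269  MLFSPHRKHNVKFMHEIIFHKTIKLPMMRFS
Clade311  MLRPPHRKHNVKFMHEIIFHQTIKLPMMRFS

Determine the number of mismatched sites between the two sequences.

3

The sequences differ at positions 3 (F/R), 4 (S/P), 21 (K/Q).
That gives 3 mismatches out of 31 aligned sites, so the Hamming distance is 3.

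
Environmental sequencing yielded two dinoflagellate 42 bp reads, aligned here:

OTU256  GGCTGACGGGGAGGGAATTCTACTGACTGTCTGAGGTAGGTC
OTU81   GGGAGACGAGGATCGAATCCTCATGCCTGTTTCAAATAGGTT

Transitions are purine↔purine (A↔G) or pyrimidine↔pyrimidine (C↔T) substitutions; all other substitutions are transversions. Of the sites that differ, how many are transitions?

Mismatches occur at site 3 (C↔G, transversion), site 4 (T↔A, transversion), site 9 (G↔A, transition), site 13 (G↔T, transversion), site 14 (G↔C, transversion), site 19 (T↔C, transition), site 22 (A↔C, transversion), site 23 (C↔A, transversion), site 26 (A↔C, transversion), site 31 (C↔T, transition), site 33 (G↔C, transversion), site 35 (G↔A, transition), site 36 (G↔A, transition), site 42 (C↔T, transition).
Of the 14 differences, 6 transitions and 8 transversions, so the answer is 6.

6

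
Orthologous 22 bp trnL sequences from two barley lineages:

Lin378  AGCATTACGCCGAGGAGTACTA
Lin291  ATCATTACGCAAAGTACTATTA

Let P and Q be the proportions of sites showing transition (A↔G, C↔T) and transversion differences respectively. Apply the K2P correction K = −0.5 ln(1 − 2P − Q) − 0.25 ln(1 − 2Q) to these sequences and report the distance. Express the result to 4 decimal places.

0.3390

The sequences differ at positions 2 (G/T, transversion), 11 (C/A, transversion), 12 (G/A, transition), 15 (G/T, transversion), 17 (G/C, transversion), 20 (C/T, transition).
Of the 6 differences, 2 transitions and 4 transversions over 22 sites: P = 2/22 = 0.090909, Q = 4/22 = 0.181818.
d = −0.5·ln(0.636364) − 0.25·ln(0.636364) = −0.5·(-0.451985) − 0.25·(-0.451985) = 0.3390.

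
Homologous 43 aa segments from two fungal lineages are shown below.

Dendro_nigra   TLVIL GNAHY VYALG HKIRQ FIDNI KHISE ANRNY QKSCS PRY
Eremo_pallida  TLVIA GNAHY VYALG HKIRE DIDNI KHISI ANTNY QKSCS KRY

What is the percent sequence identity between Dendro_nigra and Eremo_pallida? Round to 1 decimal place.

The sequences differ at positions 5 (L/A), 20 (Q/E), 21 (F/D), 30 (E/I), 33 (R/T), 41 (P/K).
37 of the 43 sites match, so the percent identity is 37/43 × 100 = 86.0%.

86.0%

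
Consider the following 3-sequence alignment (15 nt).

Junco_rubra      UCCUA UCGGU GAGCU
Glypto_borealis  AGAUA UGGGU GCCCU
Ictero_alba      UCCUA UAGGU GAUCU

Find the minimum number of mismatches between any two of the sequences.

2

Pairwise Hamming distances:
  Junco_rubra vs Glypto_borealis: 6
  Junco_rubra vs Ictero_alba: 2
  Glypto_borealis vs Ictero_alba: 6
The smallest is 2, between Junco_rubra and Ictero_alba.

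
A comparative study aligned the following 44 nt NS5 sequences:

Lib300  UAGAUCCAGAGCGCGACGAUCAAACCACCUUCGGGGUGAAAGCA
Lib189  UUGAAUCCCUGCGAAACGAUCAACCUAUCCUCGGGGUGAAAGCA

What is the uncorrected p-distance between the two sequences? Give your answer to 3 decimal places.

Differing sites — 2:A/U; 5:U/A; 6:C/U; 8:A/C; 9:G/C; 10:A/U; 14:C/A; 15:G/A; 24:A/C; 26:C/U; 28:C/U; 30:U/C.
There are 12 differences over 44 sites, so p = 12/44 = 0.273.

0.273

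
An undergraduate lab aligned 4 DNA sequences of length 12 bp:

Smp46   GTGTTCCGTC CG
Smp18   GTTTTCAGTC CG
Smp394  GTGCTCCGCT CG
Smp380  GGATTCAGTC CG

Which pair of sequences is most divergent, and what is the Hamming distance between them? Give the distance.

Pairwise Hamming distances:
  Smp46 vs Smp18: 2
  Smp46 vs Smp394: 3
  Smp46 vs Smp380: 3
  Smp18 vs Smp394: 5
  Smp18 vs Smp380: 2
  Smp394 vs Smp380: 6
The largest is 6, between Smp394 and Smp380.

6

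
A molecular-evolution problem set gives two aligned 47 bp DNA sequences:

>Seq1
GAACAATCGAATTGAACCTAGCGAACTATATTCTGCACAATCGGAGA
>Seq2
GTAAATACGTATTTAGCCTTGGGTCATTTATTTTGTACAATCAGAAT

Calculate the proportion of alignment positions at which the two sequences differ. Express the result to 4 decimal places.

0.3830

Differing sites — 2:A/T; 4:C/A; 6:A/T; 7:T/A; 10:A/T; 14:G/T; 16:A/G; 20:A/T; 22:C/G; 24:A/T; 25:A/C; 26:C/A; 28:A/T; 33:C/T; 36:C/T; 43:G/A; 46:G/A; 47:A/T.
There are 18 differences over 47 sites, so p = 18/47 = 0.3830.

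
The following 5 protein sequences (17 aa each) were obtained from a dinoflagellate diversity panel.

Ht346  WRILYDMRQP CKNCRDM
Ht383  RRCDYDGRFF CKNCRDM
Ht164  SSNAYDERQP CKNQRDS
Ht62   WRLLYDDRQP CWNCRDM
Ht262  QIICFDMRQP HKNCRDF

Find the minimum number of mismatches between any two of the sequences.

3

Pairwise Hamming distances:
  Ht346 vs Ht383: 6
  Ht346 vs Ht164: 7
  Ht346 vs Ht62: 3
  Ht346 vs Ht262: 6
  Ht383 vs Ht164: 9
  Ht383 vs Ht62: 7
  Ht383 vs Ht262: 10
  Ht164 vs Ht62: 8
  Ht164 vs Ht262: 9
  Ht62 vs Ht262: 9
The smallest is 3, between Ht346 and Ht62.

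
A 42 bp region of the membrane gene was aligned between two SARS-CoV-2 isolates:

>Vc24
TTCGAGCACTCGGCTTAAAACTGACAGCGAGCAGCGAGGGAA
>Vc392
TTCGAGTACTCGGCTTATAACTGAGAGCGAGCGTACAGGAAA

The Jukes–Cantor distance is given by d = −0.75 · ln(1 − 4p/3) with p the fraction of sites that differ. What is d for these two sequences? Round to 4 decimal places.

0.2197

Differing sites — 7:C/T; 18:A/T; 25:C/G; 33:A/G; 34:G/T; 35:C/A; 36:G/C; 40:G/A.
p = 8/42 = 0.190476.
d = −0.75 · ln(1 − (4/3)·0.190476) = −0.75 · ln(0.746032) = −0.75 · (-0.292987) = 0.2197.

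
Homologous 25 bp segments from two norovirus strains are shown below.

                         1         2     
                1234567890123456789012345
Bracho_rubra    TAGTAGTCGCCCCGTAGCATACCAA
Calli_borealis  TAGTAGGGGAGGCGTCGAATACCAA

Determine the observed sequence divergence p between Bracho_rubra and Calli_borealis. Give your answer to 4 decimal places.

The sequences differ at positions 7 (T/G), 8 (C/G), 10 (C/A), 11 (C/G), 12 (C/G), 16 (A/C), 18 (C/A).
There are 7 differences over 25 sites, so p = 7/25 = 0.2800.

0.2800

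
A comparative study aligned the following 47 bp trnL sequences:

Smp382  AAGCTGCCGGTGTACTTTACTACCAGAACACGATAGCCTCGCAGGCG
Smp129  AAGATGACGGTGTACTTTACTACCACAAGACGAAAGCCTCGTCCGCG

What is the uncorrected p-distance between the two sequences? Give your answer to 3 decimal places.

0.170

The sequences differ at positions 4 (C/A), 7 (C/A), 26 (G/C), 29 (C/G), 34 (T/A), 42 (C/T), 43 (A/C), 44 (G/C).
There are 8 differences over 47 sites, so p = 8/47 = 0.170.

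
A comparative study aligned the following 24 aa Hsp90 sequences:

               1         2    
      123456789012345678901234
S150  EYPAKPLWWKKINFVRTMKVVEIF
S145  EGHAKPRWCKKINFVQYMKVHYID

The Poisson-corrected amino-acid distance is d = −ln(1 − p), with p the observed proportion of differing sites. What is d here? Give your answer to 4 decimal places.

0.4700

Differing sites — 2:Y/G; 3:P/H; 7:L/R; 9:W/C; 16:R/Q; 17:T/Y; 21:V/H; 22:E/Y; 24:F/D.
p = 9/24 = 0.375000.
d = −ln(1 − 0.375000) = −ln(0.625000) = 0.4700.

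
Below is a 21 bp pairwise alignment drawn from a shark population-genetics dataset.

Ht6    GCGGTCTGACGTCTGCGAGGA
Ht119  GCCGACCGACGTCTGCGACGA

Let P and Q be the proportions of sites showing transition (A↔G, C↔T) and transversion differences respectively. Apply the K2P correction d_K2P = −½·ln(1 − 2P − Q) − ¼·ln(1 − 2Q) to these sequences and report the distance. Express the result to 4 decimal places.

0.2201

The sequences differ at positions 3 (G/C, transversion), 5 (T/A, transversion), 7 (T/C, transition), 19 (G/C, transversion).
Of the 4 differences, 1 transition and 3 transversions over 21 sites: P = 1/21 = 0.047619, Q = 3/21 = 0.142857.
d = −0.5·ln(0.761905) − 0.25·ln(0.714286) = −0.5·(-0.271933) − 0.25·(-0.336472) = 0.2201.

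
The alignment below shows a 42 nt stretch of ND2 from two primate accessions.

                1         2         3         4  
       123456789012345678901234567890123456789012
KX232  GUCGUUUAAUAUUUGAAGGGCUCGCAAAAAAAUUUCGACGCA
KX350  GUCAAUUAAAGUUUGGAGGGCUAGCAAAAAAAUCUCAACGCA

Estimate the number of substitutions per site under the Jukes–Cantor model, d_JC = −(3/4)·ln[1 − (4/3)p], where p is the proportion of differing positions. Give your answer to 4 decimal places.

Mismatches occur at site 4 (G↔A), site 5 (U↔A), site 10 (U↔A), site 11 (A↔G), site 16 (A↔G), site 23 (C↔A), site 34 (U↔C), site 37 (G↔A).
p = 8/42 = 0.190476.
d = −0.75 · ln(1 − (4/3)·0.190476) = −0.75 · ln(0.746032) = −0.75 · (-0.292987) = 0.2197.

0.2197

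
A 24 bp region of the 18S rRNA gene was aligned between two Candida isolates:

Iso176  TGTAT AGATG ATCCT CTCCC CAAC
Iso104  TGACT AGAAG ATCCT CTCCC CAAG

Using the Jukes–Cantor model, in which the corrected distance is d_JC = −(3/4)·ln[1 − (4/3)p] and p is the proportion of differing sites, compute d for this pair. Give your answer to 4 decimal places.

Mismatches occur at site 3 (T→A), site 4 (A→C), site 9 (T→A), site 24 (C→G).
p = 4/24 = 0.166667.
d = −0.75 · ln(1 − (4/3)·0.166667) = −0.75 · ln(0.777777) = −0.75 · (-0.251315) = 0.1885.

0.1885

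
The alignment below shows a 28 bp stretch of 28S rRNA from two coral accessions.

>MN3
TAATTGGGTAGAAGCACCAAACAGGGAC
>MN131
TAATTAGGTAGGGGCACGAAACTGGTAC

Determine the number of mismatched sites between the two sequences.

6

The sequences differ at positions 6 (G/A), 12 (A/G), 13 (A/G), 18 (C/G), 23 (A/T), 26 (G/T).
That gives 6 mismatches out of 28 aligned sites, so the Hamming distance is 6.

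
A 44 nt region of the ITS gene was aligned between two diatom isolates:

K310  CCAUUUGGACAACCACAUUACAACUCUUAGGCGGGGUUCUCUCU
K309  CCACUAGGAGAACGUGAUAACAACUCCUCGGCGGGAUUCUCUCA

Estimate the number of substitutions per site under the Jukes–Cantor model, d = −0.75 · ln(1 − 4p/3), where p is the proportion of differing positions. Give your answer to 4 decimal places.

0.3041

The sequences differ at positions 4 (U/C), 6 (U/A), 10 (C/G), 14 (C/G), 15 (A/U), 16 (C/G), 19 (U/A), 27 (U/C), 29 (A/C), 36 (G/A), 44 (U/A).
p = 11/44 = 0.250000.
d = −0.75 · ln(1 − (4/3)·0.250000) = −0.75 · ln(0.666667) = −0.75 · (-0.405465) = 0.3041.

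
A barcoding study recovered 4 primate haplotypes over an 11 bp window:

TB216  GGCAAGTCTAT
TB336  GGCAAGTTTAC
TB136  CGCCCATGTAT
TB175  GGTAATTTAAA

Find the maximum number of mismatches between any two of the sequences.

8

Pairwise Hamming distances:
  TB216 vs TB336: 2
  TB216 vs TB136: 5
  TB216 vs TB175: 5
  TB336 vs TB136: 6
  TB336 vs TB175: 4
  TB136 vs TB175: 8
The largest is 8, between TB136 and TB175.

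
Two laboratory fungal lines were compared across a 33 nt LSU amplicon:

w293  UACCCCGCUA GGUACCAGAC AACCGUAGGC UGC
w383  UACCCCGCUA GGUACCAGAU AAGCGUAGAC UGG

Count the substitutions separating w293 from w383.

Differing sites — 20:C/U; 23:C/G; 29:G/A; 33:C/G.
That gives 4 mismatches out of 33 aligned sites, so the Hamming distance is 4.

4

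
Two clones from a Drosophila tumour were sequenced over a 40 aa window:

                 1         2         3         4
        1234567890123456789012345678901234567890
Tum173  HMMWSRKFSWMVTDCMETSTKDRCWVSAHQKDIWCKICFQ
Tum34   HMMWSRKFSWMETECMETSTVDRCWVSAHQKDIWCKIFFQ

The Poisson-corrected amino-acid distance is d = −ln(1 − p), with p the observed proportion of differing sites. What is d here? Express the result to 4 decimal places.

0.1054

The sequences differ at positions 12 (V/E), 14 (D/E), 21 (K/V), 38 (C/F).
p = 4/40 = 0.100000.
d = −ln(1 − 0.100000) = −ln(0.900000) = 0.1054.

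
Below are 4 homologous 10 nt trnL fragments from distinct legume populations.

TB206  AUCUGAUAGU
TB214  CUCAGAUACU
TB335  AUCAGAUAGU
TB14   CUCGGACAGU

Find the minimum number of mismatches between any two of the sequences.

1

Pairwise Hamming distances:
  TB206 vs TB214: 3
  TB206 vs TB335: 1
  TB206 vs TB14: 3
  TB214 vs TB335: 2
  TB214 vs TB14: 3
  TB335 vs TB14: 3
The smallest is 1, between TB206 and TB335.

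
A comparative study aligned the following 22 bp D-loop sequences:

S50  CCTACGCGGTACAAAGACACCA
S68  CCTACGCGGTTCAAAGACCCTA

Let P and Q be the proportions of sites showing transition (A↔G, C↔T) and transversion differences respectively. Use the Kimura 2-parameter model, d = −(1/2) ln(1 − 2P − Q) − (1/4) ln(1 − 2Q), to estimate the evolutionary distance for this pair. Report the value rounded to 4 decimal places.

0.1505

Mismatches occur at site 11 (A↔T, transversion), site 19 (A↔C, transversion), site 21 (C↔T, transition).
Of the 3 differences, 1 transition and 2 transversions over 22 sites: P = 1/22 = 0.045455, Q = 2/22 = 0.090909.
d = −0.5·ln(0.818181) − 0.25·ln(0.818182) = −0.5·(-0.200672) − 0.25·(-0.200670) = 0.1505.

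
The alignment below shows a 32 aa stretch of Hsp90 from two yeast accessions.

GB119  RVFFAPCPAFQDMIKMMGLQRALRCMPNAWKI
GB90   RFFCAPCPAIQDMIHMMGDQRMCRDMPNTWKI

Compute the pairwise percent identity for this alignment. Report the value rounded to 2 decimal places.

Mismatches occur at site 2 (V↔F), site 4 (F↔C), site 10 (F↔I), site 15 (K↔H), site 19 (L↔D), site 22 (A↔M), site 23 (L↔C), site 25 (C↔D), site 29 (A↔T).
23 of the 32 sites match, so the percent identity is 23/32 × 100 = 71.88%.

71.88%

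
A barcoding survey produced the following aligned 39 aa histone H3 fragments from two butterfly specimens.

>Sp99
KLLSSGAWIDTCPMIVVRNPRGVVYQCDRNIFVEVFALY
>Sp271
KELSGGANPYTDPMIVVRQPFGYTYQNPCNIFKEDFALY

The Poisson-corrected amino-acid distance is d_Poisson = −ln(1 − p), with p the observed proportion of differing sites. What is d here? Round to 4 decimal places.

The sequences differ at positions 2 (L/E), 5 (S/G), 8 (W/N), 9 (I/P), 10 (D/Y), 12 (C/D), 19 (N/Q), 21 (R/F), 23 (V/Y), 24 (V/T), 27 (C/N), 28 (D/P), 29 (R/C), 33 (V/K), 35 (V/D).
p = 15/39 = 0.384615.
d = −ln(1 − 0.384615) = −ln(0.615385) = 0.4855.

0.4855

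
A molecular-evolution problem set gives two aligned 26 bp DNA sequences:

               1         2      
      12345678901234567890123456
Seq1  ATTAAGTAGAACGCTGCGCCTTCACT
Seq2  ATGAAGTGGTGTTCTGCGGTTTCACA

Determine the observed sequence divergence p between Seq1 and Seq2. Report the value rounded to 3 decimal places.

0.346

The sequences differ at positions 3 (T/G), 8 (A/G), 10 (A/T), 11 (A/G), 12 (C/T), 13 (G/T), 19 (C/G), 20 (C/T), 26 (T/A).
There are 9 differences over 26 sites, so p = 9/26 = 0.346.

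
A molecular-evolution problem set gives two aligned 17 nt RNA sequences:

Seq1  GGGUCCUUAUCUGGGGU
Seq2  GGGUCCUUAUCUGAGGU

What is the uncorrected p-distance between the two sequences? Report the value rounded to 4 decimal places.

Differing sites — 14:G/A.
There are 1 differences over 17 sites, so p = 1/17 = 0.0588.

0.0588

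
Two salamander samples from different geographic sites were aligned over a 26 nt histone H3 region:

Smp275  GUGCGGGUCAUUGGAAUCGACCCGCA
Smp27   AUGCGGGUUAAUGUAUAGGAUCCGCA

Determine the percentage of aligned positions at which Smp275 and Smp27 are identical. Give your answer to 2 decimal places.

Mismatches occur at site 1 (G↔A), site 9 (C↔U), site 11 (U↔A), site 14 (G↔U), site 16 (A↔U), site 17 (U↔A), site 18 (C↔G), site 21 (C↔U).
18 of the 26 sites match, so the percent identity is 18/26 × 100 = 69.23%.

69.23%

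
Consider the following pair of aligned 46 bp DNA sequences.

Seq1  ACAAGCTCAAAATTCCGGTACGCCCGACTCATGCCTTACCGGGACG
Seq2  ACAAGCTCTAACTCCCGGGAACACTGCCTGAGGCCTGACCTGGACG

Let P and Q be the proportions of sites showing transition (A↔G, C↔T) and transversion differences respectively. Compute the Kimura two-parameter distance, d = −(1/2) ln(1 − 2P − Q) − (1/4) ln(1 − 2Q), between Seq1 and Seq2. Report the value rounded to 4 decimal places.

0.3600

The sequences differ at positions 9 (A/T, transversion), 12 (A/C, transversion), 14 (T/C, transition), 19 (T/G, transversion), 21 (C/A, transversion), 22 (G/C, transversion), 23 (C/A, transversion), 25 (C/T, transition), 27 (A/C, transversion), 30 (C/G, transversion), 32 (T/G, transversion), 37 (T/G, transversion), 41 (G/T, transversion).
Of the 13 differences, 2 transitions and 11 transversions over 46 sites: P = 2/46 = 0.043478, Q = 11/46 = 0.239130.
d = −0.5·ln(0.673914) − 0.25·ln(0.521740) = −0.5·(-0.394653) − 0.25·(-0.650586) = 0.3600.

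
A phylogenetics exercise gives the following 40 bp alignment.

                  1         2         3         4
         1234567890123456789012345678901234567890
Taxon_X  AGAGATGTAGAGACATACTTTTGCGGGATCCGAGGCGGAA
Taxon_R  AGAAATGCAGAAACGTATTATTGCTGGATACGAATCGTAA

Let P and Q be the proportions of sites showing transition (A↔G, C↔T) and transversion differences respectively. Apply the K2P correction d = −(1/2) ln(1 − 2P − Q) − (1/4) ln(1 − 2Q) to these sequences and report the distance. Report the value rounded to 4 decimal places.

Mismatches occur at site 4 (G/A, transition), site 8 (T/C, transition), site 12 (G/A, transition), site 15 (A/G, transition), site 18 (C/T, transition), site 20 (T/A, transversion), site 25 (G/T, transversion), site 30 (C/A, transversion), site 34 (G/A, transition), site 35 (G/T, transversion), site 38 (G/T, transversion).
Of the 11 differences, 6 transitions and 5 transversions over 40 sites: P = 6/40 = 0.150000, Q = 5/40 = 0.125000.
d = −0.5·ln(0.575000) − 0.25·ln(0.750000) = −0.5·(-0.553385) − 0.25·(-0.287682) = 0.3486.

0.3486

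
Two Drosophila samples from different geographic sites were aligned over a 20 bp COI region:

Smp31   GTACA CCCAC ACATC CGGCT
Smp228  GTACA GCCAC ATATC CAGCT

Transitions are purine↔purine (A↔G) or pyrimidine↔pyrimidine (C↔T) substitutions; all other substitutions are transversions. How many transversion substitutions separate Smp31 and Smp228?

1

Differing sites — 6:C/G (Tv); 12:C/T (Ti); 17:G/A (Ti).
Of the 3 differences, 2 transitions and 1 transversion, so the answer is 1.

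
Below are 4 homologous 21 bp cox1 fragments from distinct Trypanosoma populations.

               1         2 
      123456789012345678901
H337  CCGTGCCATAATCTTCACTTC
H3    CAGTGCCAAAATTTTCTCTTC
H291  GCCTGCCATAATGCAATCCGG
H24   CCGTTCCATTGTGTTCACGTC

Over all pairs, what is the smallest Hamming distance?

Pairwise Hamming distances:
  H337 vs H3: 4
  H337 vs H291: 10
  H337 vs H24: 5
  H3 vs H291: 11
  H3 vs H24: 8
  H291 vs H24: 12
The smallest is 4, between H337 and H3.

4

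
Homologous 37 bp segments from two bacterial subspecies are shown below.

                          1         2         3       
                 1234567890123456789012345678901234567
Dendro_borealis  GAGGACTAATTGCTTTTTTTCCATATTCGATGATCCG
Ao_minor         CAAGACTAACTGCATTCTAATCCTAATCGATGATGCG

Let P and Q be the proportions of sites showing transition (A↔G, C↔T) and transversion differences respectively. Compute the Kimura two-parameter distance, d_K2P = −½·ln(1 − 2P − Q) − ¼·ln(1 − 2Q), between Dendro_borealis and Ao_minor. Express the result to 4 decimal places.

0.3788

Mismatches occur at site 1 (G→C, transversion), site 3 (G→A, transition), site 10 (T→C, transition), site 14 (T→A, transversion), site 17 (T→C, transition), site 19 (T→A, transversion), site 20 (T→A, transversion), site 21 (C→T, transition), site 23 (A→C, transversion), site 26 (T→A, transversion), site 35 (C→G, transversion).
Of the 11 differences, 4 transitions and 7 transversions over 37 sites: P = 4/37 = 0.108108, Q = 7/37 = 0.189189.
d = −0.5·ln(0.594595) − 0.25·ln(0.621622) = −0.5·(-0.519875) − 0.25·(-0.475423) = 0.3788.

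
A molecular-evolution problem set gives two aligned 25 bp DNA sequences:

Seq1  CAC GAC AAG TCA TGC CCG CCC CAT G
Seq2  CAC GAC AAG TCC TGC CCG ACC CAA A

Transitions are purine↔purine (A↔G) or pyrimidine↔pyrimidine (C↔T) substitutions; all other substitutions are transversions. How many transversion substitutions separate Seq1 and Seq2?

3

Mismatches occur at site 12 (A↔C, transversion), site 19 (C↔A, transversion), site 24 (T↔A, transversion), site 25 (G↔A, transition).
Of the 4 differences, 1 transition and 3 transversions, so the answer is 3.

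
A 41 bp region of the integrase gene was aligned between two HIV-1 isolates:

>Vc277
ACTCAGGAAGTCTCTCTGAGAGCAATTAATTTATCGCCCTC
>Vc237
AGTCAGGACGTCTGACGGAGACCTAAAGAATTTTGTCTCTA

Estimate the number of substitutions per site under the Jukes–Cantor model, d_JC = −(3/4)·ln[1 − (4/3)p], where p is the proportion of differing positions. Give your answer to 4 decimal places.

0.5510

Differing sites — 2:C/G; 9:A/C; 14:C/G; 15:T/A; 17:T/G; 22:G/C; 24:A/T; 26:T/A; 27:T/A; 28:A/G; 30:T/A; 33:A/T; 35:C/G; 36:G/T; 38:C/T; 41:C/A.
p = 16/41 = 0.390244.
d = −0.75 · ln(1 − (4/3)·0.390244) = −0.75 · ln(0.479675) = −0.75 · (-0.734646) = 0.5510.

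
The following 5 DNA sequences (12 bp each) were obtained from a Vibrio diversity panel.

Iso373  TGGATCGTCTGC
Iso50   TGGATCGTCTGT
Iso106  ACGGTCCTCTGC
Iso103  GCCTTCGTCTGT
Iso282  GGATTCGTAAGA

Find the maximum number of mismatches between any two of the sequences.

Pairwise Hamming distances:
  Iso373 vs Iso50: 1
  Iso373 vs Iso106: 4
  Iso373 vs Iso103: 5
  Iso373 vs Iso282: 6
  Iso50 vs Iso106: 5
  Iso50 vs Iso103: 4
  Iso50 vs Iso282: 6
  Iso106 vs Iso103: 5
  Iso106 vs Iso282: 8
  Iso103 vs Iso282: 5
The largest is 8, between Iso106 and Iso282.

8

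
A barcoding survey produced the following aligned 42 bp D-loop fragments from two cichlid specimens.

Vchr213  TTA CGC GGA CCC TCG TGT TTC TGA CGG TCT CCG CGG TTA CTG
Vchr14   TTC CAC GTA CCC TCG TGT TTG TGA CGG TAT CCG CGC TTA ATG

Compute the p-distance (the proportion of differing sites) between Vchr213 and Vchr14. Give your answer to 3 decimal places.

0.167

Mismatches occur at site 3 (A/C), site 5 (G/A), site 8 (G/T), site 21 (C/G), site 29 (C/A), site 36 (G/C), site 40 (C/A).
There are 7 differences over 42 sites, so p = 7/42 = 0.167.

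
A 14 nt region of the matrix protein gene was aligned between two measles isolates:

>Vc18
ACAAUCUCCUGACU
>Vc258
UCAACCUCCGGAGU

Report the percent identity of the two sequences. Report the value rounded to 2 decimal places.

71.43%

The sequences differ at positions 1 (A/U), 5 (U/C), 10 (U/G), 13 (C/G).
10 of the 14 sites match, so the percent identity is 10/14 × 100 = 71.43%.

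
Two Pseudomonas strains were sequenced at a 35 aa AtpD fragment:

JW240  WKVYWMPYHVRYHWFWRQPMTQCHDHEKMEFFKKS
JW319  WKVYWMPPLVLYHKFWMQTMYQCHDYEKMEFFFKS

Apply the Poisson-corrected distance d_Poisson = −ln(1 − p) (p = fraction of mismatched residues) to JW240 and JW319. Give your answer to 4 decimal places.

Differing sites — 8:Y/P; 9:H/L; 11:R/L; 14:W/K; 17:R/M; 19:P/T; 21:T/Y; 26:H/Y; 33:K/F.
p = 9/35 = 0.257143.
d = −ln(1 − 0.257143) = −ln(0.742857) = 0.2973.

0.2973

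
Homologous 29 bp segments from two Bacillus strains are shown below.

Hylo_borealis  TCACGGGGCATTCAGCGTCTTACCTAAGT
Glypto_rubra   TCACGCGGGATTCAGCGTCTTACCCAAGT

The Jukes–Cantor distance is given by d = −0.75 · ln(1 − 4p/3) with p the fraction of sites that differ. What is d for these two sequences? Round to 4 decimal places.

0.1113

Differing sites — 6:G/C; 9:C/G; 25:T/C.
p = 3/29 = 0.103448.
d = −0.75 · ln(1 − (4/3)·0.103448) = −0.75 · ln(0.862069) = −0.75 · (-0.148420) = 0.1113.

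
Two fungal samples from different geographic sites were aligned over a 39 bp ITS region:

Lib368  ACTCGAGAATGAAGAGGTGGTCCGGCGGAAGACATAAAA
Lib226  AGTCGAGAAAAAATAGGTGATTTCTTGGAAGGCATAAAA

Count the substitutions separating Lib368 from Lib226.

11

The sequences differ at positions 2 (C/G), 10 (T/A), 11 (G/A), 14 (G/T), 20 (G/A), 22 (C/T), 23 (C/T), 24 (G/C), 25 (G/T), 26 (C/T), 32 (A/G).
That gives 11 mismatches out of 39 aligned sites, so the Hamming distance is 11.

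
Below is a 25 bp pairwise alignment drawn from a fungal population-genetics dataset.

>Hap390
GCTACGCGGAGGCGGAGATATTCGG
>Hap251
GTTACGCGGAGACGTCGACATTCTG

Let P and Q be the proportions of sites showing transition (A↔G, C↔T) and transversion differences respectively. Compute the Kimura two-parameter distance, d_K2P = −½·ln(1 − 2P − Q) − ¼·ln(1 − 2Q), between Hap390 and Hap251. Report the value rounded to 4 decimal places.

0.2918

Differing sites — 2:C/T (Ti); 12:G/A (Ti); 15:G/T (Tv); 16:A/C (Tv); 19:T/C (Ti); 24:G/T (Tv).
Of the 6 differences, 3 transitions and 3 transversions over 25 sites: P = 3/25 = 0.120000, Q = 3/25 = 0.120000.
d = −0.5·ln(0.640000) − 0.25·ln(0.760000) = −0.5·(-0.446287) − 0.25·(-0.274437) = 0.2918.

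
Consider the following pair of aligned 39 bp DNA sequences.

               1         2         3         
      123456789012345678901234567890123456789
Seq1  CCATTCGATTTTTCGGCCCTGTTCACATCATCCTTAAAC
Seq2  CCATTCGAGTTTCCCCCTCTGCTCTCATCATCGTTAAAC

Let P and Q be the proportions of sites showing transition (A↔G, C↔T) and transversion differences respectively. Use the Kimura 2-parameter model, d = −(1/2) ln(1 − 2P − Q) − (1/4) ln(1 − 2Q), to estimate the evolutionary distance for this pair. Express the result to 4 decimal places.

Mismatches occur at site 9 (T↔G, transversion), site 13 (T↔C, transition), site 15 (G↔C, transversion), site 16 (G↔C, transversion), site 18 (C↔T, transition), site 22 (T↔C, transition), site 25 (A↔T, transversion), site 33 (C↔G, transversion).
Of the 8 differences, 3 transitions and 5 transversions over 39 sites: P = 3/39 = 0.076923, Q = 5/39 = 0.128205.
d = −0.5·ln(0.717949) − 0.25·ln(0.743590) = −0.5·(-0.331357) − 0.25·(-0.296265) = 0.2397.

0.2397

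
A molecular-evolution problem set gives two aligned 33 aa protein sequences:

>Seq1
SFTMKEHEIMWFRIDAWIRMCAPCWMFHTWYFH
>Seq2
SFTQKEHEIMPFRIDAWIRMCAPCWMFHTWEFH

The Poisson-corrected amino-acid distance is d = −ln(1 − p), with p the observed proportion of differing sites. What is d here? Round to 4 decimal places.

0.0953

The sequences differ at positions 4 (M/Q), 11 (W/P), 31 (Y/E).
p = 3/33 = 0.090909.
d = −ln(1 − 0.090909) = −ln(0.909091) = 0.0953.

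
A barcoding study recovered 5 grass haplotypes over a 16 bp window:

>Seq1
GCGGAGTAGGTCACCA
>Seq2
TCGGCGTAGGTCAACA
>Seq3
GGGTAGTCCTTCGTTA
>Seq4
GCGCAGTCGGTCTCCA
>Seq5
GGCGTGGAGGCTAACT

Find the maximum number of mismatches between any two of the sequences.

13

Pairwise Hamming distances:
  Seq1 vs Seq2: 3
  Seq1 vs Seq3: 8
  Seq1 vs Seq4: 3
  Seq1 vs Seq5: 8
  Seq2 vs Seq3: 10
  Seq2 vs Seq4: 6
  Seq2 vs Seq5: 8
  Seq3 vs Seq4: 7
  Seq3 vs Seq5: 13
  Seq4 vs Seq5: 11
The largest is 13, between Seq3 and Seq5.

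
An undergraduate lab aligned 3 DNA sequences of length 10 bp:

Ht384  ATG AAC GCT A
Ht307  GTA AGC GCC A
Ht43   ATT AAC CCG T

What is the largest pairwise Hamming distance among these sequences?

Pairwise Hamming distances:
  Ht384 vs Ht307: 4
  Ht384 vs Ht43: 4
  Ht307 vs Ht43: 6
The largest is 6, between Ht307 and Ht43.

6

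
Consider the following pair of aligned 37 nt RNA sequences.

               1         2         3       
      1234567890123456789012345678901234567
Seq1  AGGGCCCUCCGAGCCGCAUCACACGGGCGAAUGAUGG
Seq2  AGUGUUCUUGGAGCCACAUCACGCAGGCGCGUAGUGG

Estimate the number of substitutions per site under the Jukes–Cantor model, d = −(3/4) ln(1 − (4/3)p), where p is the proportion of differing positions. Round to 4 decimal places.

0.4248

Differing sites — 3:G/U; 5:C/U; 6:C/U; 9:C/U; 10:C/G; 16:G/A; 23:A/G; 25:G/A; 30:A/C; 31:A/G; 33:G/A; 34:A/G.
p = 12/37 = 0.324324.
d = −0.75 · ln(1 − (4/3)·0.324324) = −0.75 · ln(0.567568) = −0.75 · (-0.566395) = 0.4248.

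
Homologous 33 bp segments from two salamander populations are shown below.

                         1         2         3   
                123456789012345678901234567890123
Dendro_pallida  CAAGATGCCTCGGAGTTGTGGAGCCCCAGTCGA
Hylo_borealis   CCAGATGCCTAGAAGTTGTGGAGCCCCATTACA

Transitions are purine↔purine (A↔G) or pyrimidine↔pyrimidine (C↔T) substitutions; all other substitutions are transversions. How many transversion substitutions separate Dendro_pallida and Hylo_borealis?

5

Differing sites — 2:A/C (Tv); 11:C/A (Tv); 13:G/A (Ti); 29:G/T (Tv); 31:C/A (Tv); 32:G/C (Tv).
Of the 6 differences, 1 transition and 5 transversions, so the answer is 5.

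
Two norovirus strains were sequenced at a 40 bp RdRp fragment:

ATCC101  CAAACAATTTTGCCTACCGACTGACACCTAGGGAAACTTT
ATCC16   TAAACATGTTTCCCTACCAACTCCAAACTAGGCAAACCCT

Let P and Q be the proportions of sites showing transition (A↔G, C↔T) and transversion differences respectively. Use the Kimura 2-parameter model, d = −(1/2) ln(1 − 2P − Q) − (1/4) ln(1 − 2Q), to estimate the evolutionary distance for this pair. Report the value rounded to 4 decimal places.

0.3831

Differing sites — 1:C/T (Ti); 7:A/T (Tv); 8:T/G (Tv); 12:G/C (Tv); 19:G/A (Ti); 23:G/C (Tv); 24:A/C (Tv); 25:C/A (Tv); 27:C/A (Tv); 33:G/C (Tv); 38:T/C (Ti); 39:T/C (Ti).
Of the 12 differences, 4 transitions and 8 transversions over 40 sites: P = 4/40 = 0.100000, Q = 8/40 = 0.200000.
d = −0.5·ln(0.600000) − 0.25·ln(0.600000) = −0.5·(-0.510826) − 0.25·(-0.510826) = 0.3831.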